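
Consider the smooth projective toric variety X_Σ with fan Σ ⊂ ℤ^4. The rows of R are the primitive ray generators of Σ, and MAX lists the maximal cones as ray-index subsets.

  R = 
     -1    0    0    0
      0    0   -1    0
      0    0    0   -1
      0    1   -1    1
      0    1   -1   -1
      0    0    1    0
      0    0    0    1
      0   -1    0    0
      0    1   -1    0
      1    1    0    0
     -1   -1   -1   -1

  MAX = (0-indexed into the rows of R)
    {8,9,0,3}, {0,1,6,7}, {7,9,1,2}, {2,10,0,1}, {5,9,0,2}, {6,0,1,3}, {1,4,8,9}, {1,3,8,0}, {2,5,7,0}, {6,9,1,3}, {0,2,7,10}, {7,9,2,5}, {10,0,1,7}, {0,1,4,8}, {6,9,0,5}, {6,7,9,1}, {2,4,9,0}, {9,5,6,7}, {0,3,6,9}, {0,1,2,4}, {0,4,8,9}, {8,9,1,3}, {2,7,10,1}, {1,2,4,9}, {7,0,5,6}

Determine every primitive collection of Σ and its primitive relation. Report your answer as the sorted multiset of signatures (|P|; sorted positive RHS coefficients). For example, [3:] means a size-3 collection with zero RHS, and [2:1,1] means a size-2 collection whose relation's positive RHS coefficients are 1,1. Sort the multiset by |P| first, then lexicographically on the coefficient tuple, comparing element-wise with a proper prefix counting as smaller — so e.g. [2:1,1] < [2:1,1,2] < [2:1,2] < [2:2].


Primitive collections (22):

  {1,5}:  v_{1} + v_{5} = 0  so sig = [2:]
  {2,6}:  v_{2} + v_{6} = 0  so sig = [2:]
  {2,3}:  v_{2} + v_{3} = v_{8}  so sig = [2:1]
  {2,8}:  v_{2} + v_{8} = v_{4}  so sig = [2:1]
  {4,6}:  v_{4} + v_{6} = v_{8}  so sig = [2:1]
  {6,8}:  v_{6} + v_{8} = v_{3}  so sig = [2:1]
  {7,8}:  v_{7} + v_{8} = v_{1}  so sig = [2:1]
  {3,7}:  v_{3} + v_{7} = v_{1} + v_{6}  so sig = [2:1,1]
  {4,7}:  v_{4} + v_{7} = v_{1} + v_{2}  so sig = [2:1,1]
  {5,8}:  v_{5} + v_{8} = v_{0} + v_{9}  so sig = [2:1,1]
  {9,10}:  v_{9} + v_{10} = v_{1} + v_{2}  so sig = [2:1,1]
  {3,5}:  v_{3} + v_{5} = v_{0} + v_{6} + v_{9}  so sig = [2:1,1,1]
  {4,5}:  v_{4} + v_{5} = v_{0} + v_{2} + v_{9}  so sig = [2:1,1,1]
  {5,10}:  v_{5} + v_{10} = v_{0} + v_{2} + v_{7}  so sig = [2:1,1,1]
  {6,10}:  v_{6} + v_{10} = v_{0} + v_{1} + v_{7}  so sig = [2:1,1,1]
  {8,10}:  v_{8} + v_{10} = v_{0} + 2·v_{1} + v_{2}  so sig = [2:1,1,2]
  {3,10}:  v_{3} + v_{10} = v_{0} + 2·v_{1}  so sig = [2:1,2]
  {4,10}:  v_{4} + v_{10} = v_{0} + 2·v_{1} + 2·v_{2}  so sig = [2:1,2,2]
  {3,4}:  v_{3} + v_{4} = 2·v_{8}  so sig = [2:2]
  {0,7,9}:  v_{0} + v_{7} + v_{9} = 0  so sig = [3:]
  {0,1,9}:  v_{0} + v_{1} + v_{9} = v_{8}  so sig = [3:1]
  {0,1,2,7}:  v_{0} + v_{1} + v_{2} + v_{7} = v_{10}  so sig = [4:1]

Sorted signature multiset PRS(X):
    |P|=2: 19 collections, coeffs (), (), (1), (1), (1), (1), (1), (1,1), (1,1), (1,1), (1,1), (1,1,1), (1,1,1), (1,1,1), (1,1,1), (1,1,2), (1,2), (1,2,2), (2)
    |P|=3: 2 collections, coeffs (), (1)
    |P|=4: 1 collection, coeffs (1)


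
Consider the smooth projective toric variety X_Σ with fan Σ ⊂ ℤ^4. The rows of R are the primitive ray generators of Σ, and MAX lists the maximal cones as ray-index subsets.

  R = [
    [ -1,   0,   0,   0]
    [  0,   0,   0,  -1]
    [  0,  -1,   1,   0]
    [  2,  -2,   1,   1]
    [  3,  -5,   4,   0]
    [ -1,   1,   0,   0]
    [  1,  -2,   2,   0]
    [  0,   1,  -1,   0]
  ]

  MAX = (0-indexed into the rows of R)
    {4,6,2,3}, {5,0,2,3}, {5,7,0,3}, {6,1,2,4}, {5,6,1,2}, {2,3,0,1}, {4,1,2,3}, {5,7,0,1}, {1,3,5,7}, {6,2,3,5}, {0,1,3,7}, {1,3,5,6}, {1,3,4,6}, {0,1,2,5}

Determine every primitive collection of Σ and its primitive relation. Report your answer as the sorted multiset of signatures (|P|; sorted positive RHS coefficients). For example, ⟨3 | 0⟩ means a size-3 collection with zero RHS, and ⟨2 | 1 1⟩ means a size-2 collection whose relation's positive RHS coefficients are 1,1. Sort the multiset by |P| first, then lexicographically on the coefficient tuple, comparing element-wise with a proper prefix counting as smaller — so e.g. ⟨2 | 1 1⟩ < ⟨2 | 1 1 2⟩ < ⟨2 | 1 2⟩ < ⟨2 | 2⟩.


The 9 primitive collections of Σ (r=8, n=4):

  P = {2,7}:  v_{2} + v_{7} = 0 ; sig = ⟨2 | 0⟩
  P = {4,7}:  v_{4} + v_{7} = v_{1} + v_{3} + v_{6} ; sig = ⟨2 | 1 1 1⟩
  P = {6,7}:  v_{6} + v_{7} = v_{1} + v_{3} + v_{5} ; sig = ⟨2 | 1 1 1⟩
  P = {0,4}:  v_{0} + v_{4} = v_{1} + 3·v_{2} + v_{3} ; sig = ⟨2 | 1 1 3⟩
  P = {0,6}:  v_{0} + v_{6} = 2·v_{2} ; sig = ⟨2 | 2⟩
  P = {4,5}:  v_{4} + v_{5} = 2·v_{6} ; sig = ⟨2 | 2⟩
  P = {0,1,3,5}:  v_{0} + v_{1} + v_{3} + v_{5} = v_{2} ; sig = ⟨4 | 1⟩
  P = {1,2,3,5}:  v_{1} + v_{2} + v_{3} + v_{5} = v_{6} ; sig = ⟨4 | 1⟩
  P = {1,2,3,6}:  v_{1} + v_{2} + v_{3} + v_{6} = v_{4} ; sig = ⟨4 | 1⟩

Signatures (|P|; sorted positive RHS coefficients), sorted:
    |P|=2: 6 collections, coeffs (), (1,1,1), (1,1,1), (1,1,3), (2), (2)
    |P|=4: 3 collections, coeffs (1), (1), (1)


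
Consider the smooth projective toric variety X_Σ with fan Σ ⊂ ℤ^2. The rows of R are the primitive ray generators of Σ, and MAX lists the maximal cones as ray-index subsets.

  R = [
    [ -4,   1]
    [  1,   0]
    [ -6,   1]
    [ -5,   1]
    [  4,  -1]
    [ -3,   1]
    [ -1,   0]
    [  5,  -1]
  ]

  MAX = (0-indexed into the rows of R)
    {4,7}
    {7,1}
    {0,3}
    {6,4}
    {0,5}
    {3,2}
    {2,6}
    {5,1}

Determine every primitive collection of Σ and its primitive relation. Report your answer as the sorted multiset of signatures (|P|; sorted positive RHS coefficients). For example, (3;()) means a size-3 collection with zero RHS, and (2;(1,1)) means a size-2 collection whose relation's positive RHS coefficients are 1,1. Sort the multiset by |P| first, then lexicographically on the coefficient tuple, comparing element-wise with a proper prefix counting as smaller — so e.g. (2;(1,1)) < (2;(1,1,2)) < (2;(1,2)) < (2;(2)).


20 collections generate NE(X_Σ); each relation:

  • {0,4}:  v_{0} + v_{4} = 0 ; sig = (2;())
  • {1,6}:  v_{1} + v_{6} = 0 ; sig = (2;())
  • {3,7}:  v_{3} + v_{7} = 0 ; sig = (2;())
  • {0,1}:  v_{0} + v_{1} = v_{5} ; sig = (2;(1))
  • {0,6}:  v_{0} + v_{6} = v_{3} ; sig = (2;(1))
  • {0,7}:  v_{0} + v_{7} = v_{1} ; sig = (2;(1))
  • {1,2}:  v_{1} + v_{2} = v_{3} ; sig = (2;(1))
  • {1,3}:  v_{1} + v_{3} = v_{0} ; sig = (2;(1))
  • {1,4}:  v_{1} + v_{4} = v_{7} ; sig = (2;(1))
  • {2,7}:  v_{2} + v_{7} = v_{6} ; sig = (2;(1))
  • {3,4}:  v_{3} + v_{4} = v_{6} ; sig = (2;(1))
  • {3,6}:  v_{3} + v_{6} = v_{2} ; sig = (2;(1))
  • {4,5}:  v_{4} + v_{5} = v_{1} ; sig = (2;(1))
  • {5,6}:  v_{5} + v_{6} = v_{0} ; sig = (2;(1))
  • {6,7}:  v_{6} + v_{7} = v_{4} ; sig = (2;(1))
  • {2,5}:  v_{2} + v_{5} = v_{0} + v_{3} ; sig = (2;(1,1))
  • {0,2}:  v_{0} + v_{2} = 2·v_{3} ; sig = (2;(2))
  • {2,4}:  v_{2} + v_{4} = 2·v_{6} ; sig = (2;(2))
  • {3,5}:  v_{3} + v_{5} = 2·v_{0} ; sig = (2;(2))
  • {5,7}:  v_{5} + v_{7} = 2·v_{1} ; sig = (2;(2))

Sorted signature multiset PRS(X):
    |P|=2: 20 collections, coeffs (), (), (), (1), (1), (1), (1), (1), (1), (1), (1), (1), (1), (1), (1), (1,1), (2), (2), (2), (2)


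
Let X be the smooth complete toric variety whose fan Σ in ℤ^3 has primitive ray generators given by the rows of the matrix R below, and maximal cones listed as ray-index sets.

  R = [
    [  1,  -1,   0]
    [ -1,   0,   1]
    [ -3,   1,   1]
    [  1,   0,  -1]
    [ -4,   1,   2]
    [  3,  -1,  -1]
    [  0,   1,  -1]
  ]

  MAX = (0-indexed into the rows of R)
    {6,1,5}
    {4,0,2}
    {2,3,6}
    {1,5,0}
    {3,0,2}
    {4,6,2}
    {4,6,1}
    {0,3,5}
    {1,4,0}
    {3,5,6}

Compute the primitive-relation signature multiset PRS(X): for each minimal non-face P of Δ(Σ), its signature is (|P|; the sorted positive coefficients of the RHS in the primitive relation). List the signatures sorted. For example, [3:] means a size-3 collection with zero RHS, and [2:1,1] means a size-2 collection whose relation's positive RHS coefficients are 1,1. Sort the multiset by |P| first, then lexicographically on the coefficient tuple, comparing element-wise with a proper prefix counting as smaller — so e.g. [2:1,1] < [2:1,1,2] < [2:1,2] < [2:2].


The 6 primitive collections of Σ (r=7, n=3):

  P = {1,3}:  v_{1} + v_{3} = 0  ⇒ sig = [2:]
  P = {2,5}:  v_{2} + v_{5} = 0  ⇒ sig = [2:]
  P = {0,6}:  v_{0} + v_{6} = v_{3}  ⇒ sig = [2:1]
  P = {1,2}:  v_{1} + v_{2} = v_{4}  ⇒ sig = [2:1]
  P = {3,4}:  v_{3} + v_{4} = v_{2}  ⇒ sig = [2:1]
  P = {4,5}:  v_{4} + v_{5} = v_{1}  ⇒ sig = [2:1]

Sorted signature multiset PRS(X):
    [2:]
    [2:]
    [2:1]
    [2:1]
    [2:1]
    [2:1]


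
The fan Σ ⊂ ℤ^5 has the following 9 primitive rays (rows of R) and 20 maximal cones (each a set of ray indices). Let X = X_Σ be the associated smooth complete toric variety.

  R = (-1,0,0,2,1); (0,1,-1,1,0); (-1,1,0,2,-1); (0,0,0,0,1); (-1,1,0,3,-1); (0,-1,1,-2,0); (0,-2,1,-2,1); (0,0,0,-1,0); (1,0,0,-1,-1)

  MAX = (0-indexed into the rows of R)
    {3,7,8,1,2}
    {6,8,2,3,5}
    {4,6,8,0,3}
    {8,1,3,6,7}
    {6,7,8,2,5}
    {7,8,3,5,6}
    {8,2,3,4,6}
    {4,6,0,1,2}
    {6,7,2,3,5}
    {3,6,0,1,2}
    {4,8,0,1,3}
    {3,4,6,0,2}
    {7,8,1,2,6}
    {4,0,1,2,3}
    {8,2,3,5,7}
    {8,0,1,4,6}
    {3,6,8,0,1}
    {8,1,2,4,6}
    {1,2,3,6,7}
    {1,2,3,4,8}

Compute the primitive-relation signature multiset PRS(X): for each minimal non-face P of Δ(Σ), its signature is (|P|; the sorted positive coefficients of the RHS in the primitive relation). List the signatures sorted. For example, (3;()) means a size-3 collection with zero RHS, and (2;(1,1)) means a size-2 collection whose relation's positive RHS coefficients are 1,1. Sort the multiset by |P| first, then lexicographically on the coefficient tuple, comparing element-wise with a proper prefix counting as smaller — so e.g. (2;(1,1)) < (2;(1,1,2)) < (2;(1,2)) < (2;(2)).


|primitive collections| = 9. Relations:

  P={1,5}:  v_{1} + v_{5} = v_{7}  ⇒ sig = (2;(1))
  P={4,7}:  v_{4} + v_{7} = v_{2}  ⇒ sig = (2;(1))
  P={0,5}:  v_{0} + v_{5} = v_{2} + v_{3} + v_{6}  ⇒ sig = (2;(1,1,1))
  P={0,7}:  v_{0} + v_{7} = v_{1} + v_{2} + v_{3} + v_{6}  ⇒ sig = (2;(1,1,1,1))
  P={4,5}:  v_{4} + v_{5} = 2·v_{2} + v_{3} + v_{6} + v_{8}  ⇒ sig = (2;(1,1,1,2))
  P={0,2,8}:  v_{0} + v_{2} + v_{8} = v_{4}  ⇒ sig = (3;(1))
  P={1,3,4,6}:  v_{1} + v_{3} + v_{4} + v_{6} = v_{0}  ⇒ sig = (4;(1))
  P={1,2,3,6,8}:  v_{1} + v_{2} + v_{3} + v_{6} + v_{8} = 0  ⇒ sig = (5;())
  P={2,3,6,7,8}:  v_{2} + v_{3} + v_{6} + v_{7} + v_{8} = v_{5}  ⇒ sig = (5;(1))

Hence PRS(X_Σ) =
{ (2;(1)) ×2,  (2;(1,1,1)),  (2;(1,1,1,1)),  (2;(1,1,1,2)),  (3;(1)),  (4;(1)),  (5;()),  (5;(1)) }


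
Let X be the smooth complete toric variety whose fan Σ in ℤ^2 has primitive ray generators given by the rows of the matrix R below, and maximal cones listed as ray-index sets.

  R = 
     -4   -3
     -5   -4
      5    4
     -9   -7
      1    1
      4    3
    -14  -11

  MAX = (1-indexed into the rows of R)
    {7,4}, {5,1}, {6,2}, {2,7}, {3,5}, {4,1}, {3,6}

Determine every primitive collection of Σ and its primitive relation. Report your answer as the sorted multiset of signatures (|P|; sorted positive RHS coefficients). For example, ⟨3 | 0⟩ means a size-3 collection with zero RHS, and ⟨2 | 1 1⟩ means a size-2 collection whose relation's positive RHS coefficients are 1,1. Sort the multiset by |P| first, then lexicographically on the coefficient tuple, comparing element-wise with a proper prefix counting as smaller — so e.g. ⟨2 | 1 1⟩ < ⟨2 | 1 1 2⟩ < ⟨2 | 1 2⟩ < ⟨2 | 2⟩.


Minimal non-faces — 14 found among 7 rays, 7 max cones:

  P={1,6}:  v_{1} + v_{6} = 0  ⟹  sig = ⟨2 | 0⟩
  P={2,3}:  v_{2} + v_{3} = 0  ⟹  sig = ⟨2 | 0⟩
  P={1,2}:  v_{1} + v_{2} = v_{4}  ⟹  sig = ⟨2 | 1⟩
  P={1,3}:  v_{1} + v_{3} = v_{5}  ⟹  sig = ⟨2 | 1⟩
  P={2,4}:  v_{2} + v_{4} = v_{7}  ⟹  sig = ⟨2 | 1⟩
  P={2,5}:  v_{2} + v_{5} = v_{1}  ⟹  sig = ⟨2 | 1⟩
  P={3,4}:  v_{3} + v_{4} = v_{1}  ⟹  sig = ⟨2 | 1⟩
  P={3,7}:  v_{3} + v_{7} = v_{4}  ⟹  sig = ⟨2 | 1⟩
  P={4,6}:  v_{4} + v_{6} = v_{2}  ⟹  sig = ⟨2 | 1⟩
  P={5,6}:  v_{5} + v_{6} = v_{3}  ⟹  sig = ⟨2 | 1⟩
  P={5,7}:  v_{5} + v_{7} = v_{1} + v_{4}  ⟹  sig = ⟨2 | 1 1⟩
  P={1,7}:  v_{1} + v_{7} = 2·v_{4}  ⟹  sig = ⟨2 | 2⟩
  P={4,5}:  v_{4} + v_{5} = 2·v_{1}  ⟹  sig = ⟨2 | 2⟩
  P={6,7}:  v_{6} + v_{7} = 2·v_{2}  ⟹  sig = ⟨2 | 2⟩

Sorted signature multiset PRS(X):
    |P|=2: 14 collections, coeffs (), (), (1), (1), (1), (1), (1), (1), (1), (1), (1,1), (2), (2), (2)


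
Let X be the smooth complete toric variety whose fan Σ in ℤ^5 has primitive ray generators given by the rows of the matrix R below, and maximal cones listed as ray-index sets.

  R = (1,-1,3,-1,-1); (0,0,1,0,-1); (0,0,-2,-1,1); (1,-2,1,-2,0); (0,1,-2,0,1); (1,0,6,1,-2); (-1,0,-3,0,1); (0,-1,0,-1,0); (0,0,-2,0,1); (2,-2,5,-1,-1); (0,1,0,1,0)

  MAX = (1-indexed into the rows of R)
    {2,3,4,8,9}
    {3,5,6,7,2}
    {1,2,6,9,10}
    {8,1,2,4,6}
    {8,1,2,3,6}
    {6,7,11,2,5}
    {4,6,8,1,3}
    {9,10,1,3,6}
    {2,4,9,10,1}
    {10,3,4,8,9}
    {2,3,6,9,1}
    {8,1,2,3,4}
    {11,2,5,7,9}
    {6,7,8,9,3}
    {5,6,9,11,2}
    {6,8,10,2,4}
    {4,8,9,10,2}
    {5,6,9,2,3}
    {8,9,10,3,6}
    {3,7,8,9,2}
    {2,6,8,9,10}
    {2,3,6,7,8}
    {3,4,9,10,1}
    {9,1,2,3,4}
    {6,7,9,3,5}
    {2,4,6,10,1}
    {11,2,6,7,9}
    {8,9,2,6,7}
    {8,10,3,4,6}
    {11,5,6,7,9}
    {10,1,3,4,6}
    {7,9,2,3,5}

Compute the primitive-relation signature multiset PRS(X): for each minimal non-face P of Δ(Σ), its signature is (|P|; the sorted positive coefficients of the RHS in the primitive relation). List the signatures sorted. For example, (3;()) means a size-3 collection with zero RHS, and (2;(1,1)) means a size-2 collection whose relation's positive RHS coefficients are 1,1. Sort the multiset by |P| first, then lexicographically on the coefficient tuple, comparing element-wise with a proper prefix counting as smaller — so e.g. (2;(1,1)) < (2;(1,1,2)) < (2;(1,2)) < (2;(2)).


Δ(Σ) — 11 vertices, 20 min non-faces:

  {8,11}:  v_{8} + v_{11} = 0  →  sig = (2;())
  {1,7}:  v_{1} + v_{7} = v_{8}  →  sig = (2;(1))
  {3,11}:  v_{3} + v_{11} = v_{5}  →  sig = (2;(1))
  {5,8}:  v_{5} + v_{8} = v_{3}  →  sig = (2;(1))
  {4,11}:  v_{4} + v_{11} = v_{1} + v_{9}  →  sig = (2;(1,1))
  {4,5}:  v_{4} + v_{5} = v_{1} + v_{3} + v_{9}  →  sig = (2;(1,1,1))
  {1,11}:  v_{1} + v_{11} = v_{2} + v_{3} + v_{6} + v_{9}  →  sig = (2;(1,1,1,1))
  {1,5}:  v_{1} + v_{5} = v_{2} + 2·v_{3} + v_{6} + v_{9}  →  sig = (2;(1,1,1,2))
  {5,10}:  v_{5} + v_{10} = v_{1} + v_{3} + v_{6} + 2·v_{9}  →  sig = (2;(1,1,1,2))
  {10,11}:  v_{10} + v_{11} = v_{1} + v_{6} + 2·v_{9}  →  sig = (2;(1,1,2))
  {4,7}:  v_{4} + v_{7} = 2·v_{8} + v_{9}  →  sig = (2;(1,2))
  {7,10}:  v_{7} + v_{10} = v_{6} + 2·v_{8} + 2·v_{9}  →  sig = (2;(1,2,2))
  {1,8,9}:  v_{1} + v_{8} + v_{9} = v_{4}  →  sig = (3;(1))
  {4,6,9}:  v_{4} + v_{6} + v_{9} = v_{10}  →  sig = (3;(1))
  {1,8,10}:  v_{1} + v_{8} + v_{10} = 2·v_{4} + v_{6}  →  sig = (3;(1,2))
  {2,3,10}:  v_{2} + v_{3} + v_{10} = 2·v_{1} + v_{9}  →  sig = (3;(1,2))
  {2,3,4,6}:  v_{2} + v_{3} + v_{4} + v_{6} = 2·v_{1}  →  sig = (4;(2))
  {2,3,6,7,9}:  v_{2} + v_{3} + v_{6} + v_{7} + v_{9} = 0  →  sig = (5;())
  {2,3,6,8,9}:  v_{2} + v_{3} + v_{6} + v_{8} + v_{9} = v_{1}  →  sig = (5;(1))
  {2,5,6,7,9}:  v_{2} + v_{5} + v_{6} + v_{7} + v_{9} = v_{11}  →  sig = (5;(1))

Hence PRS(X_Σ) =
{ (2;()),  (2;(1)) ×3,  (2;(1,1)),  (2;(1,1,1)),  (2;(1,1,1,1)),  (2;(1,1,1,2)) ×2,  (2;(1,1,2)),  (2;(1,2)),  (2;(1,2,2)),  (3;(1)) ×2,  (3;(1,2)) ×2,  (4;(2)),  (5;()),  (5;(1)) ×2 }


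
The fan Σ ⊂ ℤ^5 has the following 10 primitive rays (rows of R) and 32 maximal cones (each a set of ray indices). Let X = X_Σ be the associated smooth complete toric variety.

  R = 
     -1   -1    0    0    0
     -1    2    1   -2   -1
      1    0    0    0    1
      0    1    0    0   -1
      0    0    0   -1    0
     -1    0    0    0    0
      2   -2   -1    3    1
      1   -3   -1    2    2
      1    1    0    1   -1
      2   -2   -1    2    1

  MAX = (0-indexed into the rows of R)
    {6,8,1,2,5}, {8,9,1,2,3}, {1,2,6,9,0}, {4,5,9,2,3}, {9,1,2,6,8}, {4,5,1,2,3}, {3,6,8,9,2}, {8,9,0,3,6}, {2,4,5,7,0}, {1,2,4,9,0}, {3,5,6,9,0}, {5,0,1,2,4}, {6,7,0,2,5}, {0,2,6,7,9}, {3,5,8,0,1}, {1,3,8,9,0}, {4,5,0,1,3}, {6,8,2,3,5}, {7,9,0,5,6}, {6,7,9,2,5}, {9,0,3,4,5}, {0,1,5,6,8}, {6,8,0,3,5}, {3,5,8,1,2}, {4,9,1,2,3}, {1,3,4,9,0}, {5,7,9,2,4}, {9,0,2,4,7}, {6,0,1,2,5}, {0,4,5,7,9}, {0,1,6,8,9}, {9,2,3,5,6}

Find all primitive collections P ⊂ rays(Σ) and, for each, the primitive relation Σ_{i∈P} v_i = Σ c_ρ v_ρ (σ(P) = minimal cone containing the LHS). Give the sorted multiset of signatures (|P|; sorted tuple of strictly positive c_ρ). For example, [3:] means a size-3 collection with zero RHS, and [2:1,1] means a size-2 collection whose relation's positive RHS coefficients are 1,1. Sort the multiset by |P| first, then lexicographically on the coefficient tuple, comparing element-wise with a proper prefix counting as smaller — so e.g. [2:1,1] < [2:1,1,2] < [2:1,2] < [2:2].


Δ(Σ) — 10 vertices, 11 min non-faces:

  P={4,6}:  v_{4} + v_{6} = v_{9}  ⇒ sig = [2:1]
  P={7,8}:  v_{7} + v_{8} = v_{6}  ⇒ sig = [2:1]
  P={1,7}:  v_{1} + v_{7} = v_{0} + v_{2}  ⇒ sig = [2:1,1]
  P={3,7}:  v_{3} + v_{7} = v_{5} + v_{9}  ⇒ sig = [2:1,1]
  P={4,8}:  v_{4} + v_{8} = v_{1} + v_{3} + v_{9}  ⇒ sig = [2:1,1,1]
  P={0,2,3}:  v_{0} + v_{2} + v_{3} = 0  ⇒ sig = [3:]
  P={1,5,9}:  v_{1} + v_{5} + v_{9} = 0  ⇒ sig = [3:]
  P={1,3,6}:  v_{1} + v_{3} + v_{6} = v_{8}  ⇒ sig = [3:1]
  P={0,2,8}:  v_{0} + v_{2} + v_{8} = v_{1} + v_{6}  ⇒ sig = [3:1,1]
  P={5,8,9}:  v_{5} + v_{8} + v_{9} = v_{3} + v_{6}  ⇒ sig = [3:1,1]
  P={0,2,5,9}:  v_{0} + v_{2} + v_{5} + v_{9} = v_{7}  ⇒ sig = [4:1]

Signatures (|P|; sorted positive RHS coefficients), sorted:
[[2:1], [2:1], [2:1,1], [2:1,1], [2:1,1,1], [3:], [3:], [3:1], [3:1,1], [3:1,1], [4:1]]


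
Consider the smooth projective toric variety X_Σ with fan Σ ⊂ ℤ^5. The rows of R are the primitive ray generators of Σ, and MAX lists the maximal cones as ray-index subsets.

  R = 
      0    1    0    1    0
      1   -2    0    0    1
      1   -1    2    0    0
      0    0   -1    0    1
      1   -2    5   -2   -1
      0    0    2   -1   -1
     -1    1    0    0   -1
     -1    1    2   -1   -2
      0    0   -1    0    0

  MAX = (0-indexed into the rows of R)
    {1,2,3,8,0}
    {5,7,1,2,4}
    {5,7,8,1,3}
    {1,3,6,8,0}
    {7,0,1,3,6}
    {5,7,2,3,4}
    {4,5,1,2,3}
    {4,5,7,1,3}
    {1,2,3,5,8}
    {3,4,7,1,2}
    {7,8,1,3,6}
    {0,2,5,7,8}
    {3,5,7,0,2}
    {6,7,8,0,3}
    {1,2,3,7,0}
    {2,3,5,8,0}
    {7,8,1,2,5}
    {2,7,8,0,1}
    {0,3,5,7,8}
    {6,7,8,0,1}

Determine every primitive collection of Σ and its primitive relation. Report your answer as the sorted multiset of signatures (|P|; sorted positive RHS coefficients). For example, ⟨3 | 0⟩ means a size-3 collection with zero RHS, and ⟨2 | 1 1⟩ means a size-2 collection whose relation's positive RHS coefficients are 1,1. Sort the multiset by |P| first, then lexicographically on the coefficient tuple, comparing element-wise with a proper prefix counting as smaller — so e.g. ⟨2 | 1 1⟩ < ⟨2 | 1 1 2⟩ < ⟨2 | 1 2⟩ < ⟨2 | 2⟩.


Minimal non-faces — 9 found among 9 rays, 20 max cones:

  P = {5,6}:  v_{5} + v_{6} = v_{7}  ⟹  sig = ⟨2 | 1⟩
  P = {2,6}:  v_{2} + v_{6} = v_{0} + v_{1} + v_{7}  ⟹  sig = ⟨2 | 1 1 1⟩
  P = {4,6}:  v_{4} + v_{6} = v_{1} + v_{2} + v_{3} + 2·v_{7}  ⟹  sig = ⟨2 | 1 1 1 2⟩
  P = {0,4}:  v_{0} + v_{4} = 2·v_{2} + v_{3} + v_{7}  ⟹  sig = ⟨2 | 1 1 2⟩
  P = {4,8}:  v_{4} + v_{8} = v_{1} + 2·v_{5}  ⟹  sig = ⟨2 | 1 2⟩
  P = {0,1,5}:  v_{0} + v_{1} + v_{5} = v_{2}  ⟹  sig = ⟨3 | 1⟩
  P = {2,3,7,8}:  v_{2} + v_{3} + v_{7} + v_{8} = v_{5}  ⟹  sig = ⟨4 | 1⟩
  P = {0,1,3,7,8}:  v_{0} + v_{1} + v_{3} + v_{7} + v_{8} = 0  ⟹  sig = ⟨5 | 0⟩
  P = {1,2,3,5,7}:  v_{1} + v_{2} + v_{3} + v_{5} + v_{7} = v_{4}  ⟹  sig = ⟨5 | 1⟩

Signatures (|P|; sorted positive RHS coefficients), sorted:
{ ⟨2 | 1⟩,  ⟨2 | 1 1 1⟩,  ⟨2 | 1 1 1 2⟩,  ⟨2 | 1 1 2⟩,  ⟨2 | 1 2⟩,  ⟨3 | 1⟩,  ⟨4 | 1⟩,  ⟨5 | 0⟩,  ⟨5 | 1⟩ }


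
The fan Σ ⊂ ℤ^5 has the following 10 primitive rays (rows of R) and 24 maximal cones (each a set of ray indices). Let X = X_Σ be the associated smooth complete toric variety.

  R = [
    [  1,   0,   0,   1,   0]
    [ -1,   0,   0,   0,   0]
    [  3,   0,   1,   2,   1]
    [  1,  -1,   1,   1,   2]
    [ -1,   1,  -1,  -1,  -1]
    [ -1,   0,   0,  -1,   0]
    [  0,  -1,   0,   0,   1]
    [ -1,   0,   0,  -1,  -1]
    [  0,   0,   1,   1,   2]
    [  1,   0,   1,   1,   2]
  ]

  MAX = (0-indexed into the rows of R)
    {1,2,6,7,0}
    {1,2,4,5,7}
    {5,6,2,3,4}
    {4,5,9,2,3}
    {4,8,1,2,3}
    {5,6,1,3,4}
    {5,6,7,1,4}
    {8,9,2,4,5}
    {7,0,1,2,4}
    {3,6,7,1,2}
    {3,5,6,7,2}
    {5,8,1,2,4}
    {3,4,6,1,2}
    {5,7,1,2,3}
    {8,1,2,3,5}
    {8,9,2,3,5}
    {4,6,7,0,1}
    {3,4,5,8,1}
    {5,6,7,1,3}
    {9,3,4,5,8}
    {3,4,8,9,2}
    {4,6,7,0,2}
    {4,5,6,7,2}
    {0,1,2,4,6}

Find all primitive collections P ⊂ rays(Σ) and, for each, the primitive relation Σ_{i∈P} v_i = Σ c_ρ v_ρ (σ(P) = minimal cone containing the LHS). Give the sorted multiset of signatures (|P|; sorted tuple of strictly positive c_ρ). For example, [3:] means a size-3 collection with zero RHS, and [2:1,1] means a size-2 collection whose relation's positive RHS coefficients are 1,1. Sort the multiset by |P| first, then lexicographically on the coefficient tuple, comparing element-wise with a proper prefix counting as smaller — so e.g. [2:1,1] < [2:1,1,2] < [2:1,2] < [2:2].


Primitive collections (14):

  • {0,5}:  v_{0} + v_{5} = 0 ; sig = [2:]
  • {1,9}:  v_{1} + v_{9} = v_{8} ; sig = [2:1]
  • {0,3}:  v_{0} + v_{3} = v_{1} + v_{2} + v_{6} ; sig = [2:1,1,1]
  • {0,9}:  v_{0} + v_{9} = v_{1} + v_{2} + v_{3} + v_{4} ; sig = [2:1,1,1,1]
  • {0,8}:  v_{0} + v_{8} = 2·v_{1} + v_{2} + v_{3} + v_{4} ; sig = [2:1,1,1,2]
  • {6,8}:  v_{6} + v_{8} = v_{1} + 2·v_{3} + v_{4} ; sig = [2:1,1,2]
  • {7,9}:  v_{7} + v_{9} = v_{1} + v_{2} + 2·v_{5} ; sig = [2:1,1,2]
  • {6,9}:  v_{6} + v_{9} = 2·v_{3} + v_{4} ; sig = [2:1,2]
  • {7,8}:  v_{7} + v_{8} = 2·v_{1} + v_{2} + 2·v_{5} ; sig = [2:1,2,2]
  • {3,4,7}:  v_{3} + v_{4} + v_{7} = v_{5} ; sig = [3:1]
  • {1,2,5,6}:  v_{1} + v_{2} + v_{5} + v_{6} = v_{3} ; sig = [4:1]
  • {1,2,4,6,7}:  v_{1} + v_{2} + v_{4} + v_{6} + v_{7} = 0 ; sig = [5:]
  • {1,2,3,4,5}:  v_{1} + v_{2} + v_{3} + v_{4} + v_{5} = v_{9} ; sig = [5:1]
  • {2,3,4,5,8}:  v_{2} + v_{3} + v_{4} + v_{5} + v_{8} = 2·v_{9} ; sig = [5:2]

so the primitive-relation signature multiset is
    [2:]
    [2:1]
    [2:1,1,1]
    [2:1,1,1,1]
    [2:1,1,1,2]
    [2:1,1,2]
    [2:1,1,2]
    [2:1,2]
    [2:1,2,2]
    [3:1]
    [4:1]
    [5:]
    [5:1]
    [5:2]


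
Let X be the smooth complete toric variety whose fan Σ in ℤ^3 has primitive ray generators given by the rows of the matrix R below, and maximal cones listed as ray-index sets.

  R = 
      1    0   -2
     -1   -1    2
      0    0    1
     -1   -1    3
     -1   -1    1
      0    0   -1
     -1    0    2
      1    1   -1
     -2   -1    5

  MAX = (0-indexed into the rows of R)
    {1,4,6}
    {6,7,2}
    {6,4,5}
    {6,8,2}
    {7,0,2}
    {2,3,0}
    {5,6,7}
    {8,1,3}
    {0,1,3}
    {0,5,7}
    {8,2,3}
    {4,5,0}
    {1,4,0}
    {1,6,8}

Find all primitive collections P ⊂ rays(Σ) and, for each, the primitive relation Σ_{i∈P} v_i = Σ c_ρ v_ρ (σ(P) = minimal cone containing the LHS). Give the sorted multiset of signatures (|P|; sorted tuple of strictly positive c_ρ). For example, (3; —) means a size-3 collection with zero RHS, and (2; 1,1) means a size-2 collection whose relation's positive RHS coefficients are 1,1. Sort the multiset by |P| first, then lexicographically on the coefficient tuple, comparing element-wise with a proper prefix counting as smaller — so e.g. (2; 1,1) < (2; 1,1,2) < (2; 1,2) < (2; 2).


Minimal non-faces — 15 found among 9 rays, 14 max cones:

  {0,6}:  v_{0} + v_{6} = 0  so sig = (2; —)
  {2,5}:  v_{2} + v_{5} = 0  so sig = (2; —)
  {4,7}:  v_{4} + v_{7} = 0  so sig = (2; —)
  {0,8}:  v_{0} + v_{8} = v_{3}  so sig = (2; 1)
  {1,2}:  v_{1} + v_{2} = v_{3}  so sig = (2; 1)
  {1,5}:  v_{1} + v_{5} = v_{4}  so sig = (2; 1)
  {1,7}:  v_{1} + v_{7} = v_{2}  so sig = (2; 1)
  {2,4}:  v_{2} + v_{4} = v_{1}  so sig = (2; 1)
  {3,5}:  v_{3} + v_{5} = v_{1}  so sig = (2; 1)
  {3,6}:  v_{3} + v_{6} = v_{8}  so sig = (2; 1)
  {5,8}:  v_{5} + v_{8} = v_{1} + v_{6}  so sig = (2; 1,1)
  {4,8}:  v_{4} + v_{8} = 2·v_{1} + v_{6}  so sig = (2; 1,2)
  {7,8}:  v_{7} + v_{8} = 2·v_{2} + v_{6}  so sig = (2; 1,2)
  {3,4}:  v_{3} + v_{4} = 2·v_{1}  so sig = (2; 2)
  {3,7}:  v_{3} + v_{7} = 2·v_{2}  so sig = (2; 2)

Signatures (|P|; sorted positive RHS coefficients), sorted:
[(2; —), (2; —), (2; —), (2; 1), (2; 1), (2; 1), (2; 1), (2; 1), (2; 1), (2; 1), (2; 1,1), (2; 1,2), (2; 1,2), (2; 2), (2; 2)]


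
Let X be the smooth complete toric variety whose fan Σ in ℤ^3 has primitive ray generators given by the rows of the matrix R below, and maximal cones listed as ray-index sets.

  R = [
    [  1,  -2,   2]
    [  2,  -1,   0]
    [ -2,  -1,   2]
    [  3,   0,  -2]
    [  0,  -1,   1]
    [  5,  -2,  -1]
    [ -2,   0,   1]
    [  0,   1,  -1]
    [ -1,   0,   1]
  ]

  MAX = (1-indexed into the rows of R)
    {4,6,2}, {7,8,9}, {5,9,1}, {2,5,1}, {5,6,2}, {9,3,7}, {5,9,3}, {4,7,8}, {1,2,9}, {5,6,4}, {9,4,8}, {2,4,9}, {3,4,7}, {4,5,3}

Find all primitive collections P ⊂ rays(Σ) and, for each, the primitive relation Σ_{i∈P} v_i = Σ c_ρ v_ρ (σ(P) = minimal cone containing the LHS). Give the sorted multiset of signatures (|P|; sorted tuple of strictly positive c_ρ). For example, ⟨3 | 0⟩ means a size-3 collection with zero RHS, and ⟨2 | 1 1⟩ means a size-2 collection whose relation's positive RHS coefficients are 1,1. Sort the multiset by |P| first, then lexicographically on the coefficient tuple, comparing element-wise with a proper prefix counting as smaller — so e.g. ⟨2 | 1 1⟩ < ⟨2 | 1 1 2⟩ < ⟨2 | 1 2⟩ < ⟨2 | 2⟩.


20 minimal non-faces of Δ(Σ) (on 9 rays):

  • {5,8}:  v_{5} + v_{8} = 0  so sig = ⟨2 | 0⟩
  • {2,7}:  v_{2} + v_{7} = v_{5}  so sig = ⟨2 | 1⟩
  • {3,8}:  v_{3} + v_{8} = v_{7}  so sig = ⟨2 | 1⟩
  • {5,7}:  v_{5} + v_{7} = v_{3}  so sig = ⟨2 | 1⟩
  • {1,8}:  v_{1} + v_{8} = v_{2} + v_{9}  so sig = ⟨2 | 1 1⟩
  • {2,8}:  v_{2} + v_{8} = v_{4} + v_{9}  so sig = ⟨2 | 1 1⟩
  • {6,8}:  v_{6} + v_{8} = v_{2} + v_{4}  so sig = ⟨2 | 1 1⟩
  • {1,7}:  v_{1} + v_{7} = 2·v_{5} + v_{9}  so sig = ⟨2 | 1 2⟩
  • {6,7}:  v_{6} + v_{7} = v_{4} + 2·v_{5}  so sig = ⟨2 | 1 2⟩
  • {1,3}:  v_{1} + v_{3} = 3·v_{5} + v_{9}  so sig = ⟨2 | 1 3⟩
  • {1,6}:  v_{1} + v_{6} = 3·v_{2} + v_{5}  so sig = ⟨2 | 1 3⟩
  • {3,6}:  v_{3} + v_{6} = v_{4} + 3·v_{5}  so sig = ⟨2 | 1 3⟩
  • {1,4}:  v_{1} + v_{4} = 2·v_{2}  so sig = ⟨2 | 2⟩
  • {2,3}:  v_{2} + v_{3} = 2·v_{5}  so sig = ⟨2 | 2⟩
  • {6,9}:  v_{6} + v_{9} = 2·v_{2}  so sig = ⟨2 | 2⟩
  • {4,7,9}:  v_{4} + v_{7} + v_{9} = 0  so sig = ⟨3 | 0⟩
  • {2,4,5}:  v_{2} + v_{4} + v_{5} = v_{6}  so sig = ⟨3 | 1⟩
  • {2,5,9}:  v_{2} + v_{5} + v_{9} = v_{1}  so sig = ⟨3 | 1⟩
  • {3,4,9}:  v_{3} + v_{4} + v_{9} = v_{5}  so sig = ⟨3 | 1⟩
  • {4,5,9}:  v_{4} + v_{5} + v_{9} = v_{2}  so sig = ⟨3 | 1⟩

so the primitive-relation signature multiset is
    |P|=2: 15 collections, coeffs (), (1), (1), (1), (1,1), (1,1), (1,1), (1,2), (1,2), (1,3), (1,3), (1,3), (2), (2), (2)
    |P|=3: 5 collections, coeffs (), (1), (1), (1), (1)


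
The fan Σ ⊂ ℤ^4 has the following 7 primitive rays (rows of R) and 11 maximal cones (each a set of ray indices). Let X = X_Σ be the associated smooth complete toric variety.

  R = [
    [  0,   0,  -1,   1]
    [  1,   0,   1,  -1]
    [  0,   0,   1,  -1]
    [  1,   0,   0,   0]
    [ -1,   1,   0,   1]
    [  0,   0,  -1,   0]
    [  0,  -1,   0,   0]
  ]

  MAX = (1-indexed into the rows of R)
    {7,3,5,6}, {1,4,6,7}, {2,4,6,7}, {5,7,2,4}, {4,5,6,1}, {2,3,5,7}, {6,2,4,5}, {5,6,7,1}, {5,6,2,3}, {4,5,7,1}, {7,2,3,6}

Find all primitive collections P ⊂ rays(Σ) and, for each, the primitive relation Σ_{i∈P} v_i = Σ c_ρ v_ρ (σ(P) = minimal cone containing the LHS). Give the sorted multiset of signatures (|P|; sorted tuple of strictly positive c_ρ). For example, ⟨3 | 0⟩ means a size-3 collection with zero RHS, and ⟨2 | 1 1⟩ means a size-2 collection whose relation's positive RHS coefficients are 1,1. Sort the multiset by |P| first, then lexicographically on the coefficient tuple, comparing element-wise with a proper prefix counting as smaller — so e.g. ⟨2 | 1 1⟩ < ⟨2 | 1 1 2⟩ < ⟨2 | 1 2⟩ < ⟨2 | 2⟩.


|primitive collections| = 5. Relations:

  P={1,3}:  v_{1} + v_{3} = 0  ⟹  sig = ⟨2 | 0⟩
  P={1,2}:  v_{1} + v_{2} = v_{4}  ⟹  sig = ⟨2 | 1⟩
  P={3,4}:  v_{3} + v_{4} = v_{2}  ⟹  sig = ⟨2 | 1⟩
  P={2,5,6,7}:  v_{2} + v_{5} + v_{6} + v_{7} = 0  ⟹  sig = ⟨4 | 0⟩
  P={4,5,6,7}:  v_{4} + v_{5} + v_{6} + v_{7} = v_{1}  ⟹  sig = ⟨4 | 1⟩

Signatures (|P|; sorted positive RHS coefficients), sorted:
[⟨2 | 0⟩, ⟨2 | 1⟩, ⟨2 | 1⟩, ⟨4 | 0⟩, ⟨4 | 1⟩]


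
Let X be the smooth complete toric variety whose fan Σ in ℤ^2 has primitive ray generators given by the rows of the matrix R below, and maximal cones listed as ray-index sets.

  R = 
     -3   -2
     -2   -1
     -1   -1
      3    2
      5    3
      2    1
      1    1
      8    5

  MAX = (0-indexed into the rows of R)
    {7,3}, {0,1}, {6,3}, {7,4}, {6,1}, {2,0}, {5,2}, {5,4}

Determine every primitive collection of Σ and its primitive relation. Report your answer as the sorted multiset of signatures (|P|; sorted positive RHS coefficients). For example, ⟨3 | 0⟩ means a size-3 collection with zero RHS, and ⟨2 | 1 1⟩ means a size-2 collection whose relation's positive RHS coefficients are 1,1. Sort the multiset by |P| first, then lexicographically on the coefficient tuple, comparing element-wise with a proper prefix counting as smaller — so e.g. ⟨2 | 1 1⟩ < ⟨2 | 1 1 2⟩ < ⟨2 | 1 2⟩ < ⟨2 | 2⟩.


|primitive collections| = 20. Relations:

  P={0,3}:  v_{0} + v_{3} = 0  →  sig = ⟨2 | 0⟩
  P={1,5}:  v_{1} + v_{5} = 0  →  sig = ⟨2 | 0⟩
  P={2,6}:  v_{2} + v_{6} = 0  →  sig = ⟨2 | 0⟩
  P={0,4}:  v_{0} + v_{4} = v_{5}  →  sig = ⟨2 | 1⟩
  P={0,5}:  v_{0} + v_{5} = v_{2}  →  sig = ⟨2 | 1⟩
  P={0,6}:  v_{0} + v_{6} = v_{1}  →  sig = ⟨2 | 1⟩
  P={0,7}:  v_{0} + v_{7} = v_{4}  →  sig = ⟨2 | 1⟩
  P={1,2}:  v_{1} + v_{2} = v_{0}  →  sig = ⟨2 | 1⟩
  P={1,3}:  v_{1} + v_{3} = v_{6}  →  sig = ⟨2 | 1⟩
  P={1,4}:  v_{1} + v_{4} = v_{3}  →  sig = ⟨2 | 1⟩
  P={2,3}:  v_{2} + v_{3} = v_{5}  →  sig = ⟨2 | 1⟩
  P={3,4}:  v_{3} + v_{4} = v_{7}  →  sig = ⟨2 | 1⟩
  P={3,5}:  v_{3} + v_{5} = v_{4}  →  sig = ⟨2 | 1⟩
  P={5,6}:  v_{5} + v_{6} = v_{3}  →  sig = ⟨2 | 1⟩
  P={2,7}:  v_{2} + v_{7} = v_{4} + v_{5}  →  sig = ⟨2 | 1 1⟩
  P={1,7}:  v_{1} + v_{7} = 2·v_{3}  →  sig = ⟨2 | 2⟩
  P={2,4}:  v_{2} + v_{4} = 2·v_{5}  →  sig = ⟨2 | 2⟩
  P={4,6}:  v_{4} + v_{6} = 2·v_{3}  →  sig = ⟨2 | 2⟩
  P={5,7}:  v_{5} + v_{7} = 2·v_{4}  →  sig = ⟨2 | 2⟩
  P={6,7}:  v_{6} + v_{7} = 3·v_{3}  →  sig = ⟨2 | 3⟩

Hence PRS(X_Σ) =
    |P|=2: 20 collections, coeffs (), (), (), (1), (1), (1), (1), (1), (1), (1), (1), (1), (1), (1), (1,1), (2), (2), (2), (2), (3)


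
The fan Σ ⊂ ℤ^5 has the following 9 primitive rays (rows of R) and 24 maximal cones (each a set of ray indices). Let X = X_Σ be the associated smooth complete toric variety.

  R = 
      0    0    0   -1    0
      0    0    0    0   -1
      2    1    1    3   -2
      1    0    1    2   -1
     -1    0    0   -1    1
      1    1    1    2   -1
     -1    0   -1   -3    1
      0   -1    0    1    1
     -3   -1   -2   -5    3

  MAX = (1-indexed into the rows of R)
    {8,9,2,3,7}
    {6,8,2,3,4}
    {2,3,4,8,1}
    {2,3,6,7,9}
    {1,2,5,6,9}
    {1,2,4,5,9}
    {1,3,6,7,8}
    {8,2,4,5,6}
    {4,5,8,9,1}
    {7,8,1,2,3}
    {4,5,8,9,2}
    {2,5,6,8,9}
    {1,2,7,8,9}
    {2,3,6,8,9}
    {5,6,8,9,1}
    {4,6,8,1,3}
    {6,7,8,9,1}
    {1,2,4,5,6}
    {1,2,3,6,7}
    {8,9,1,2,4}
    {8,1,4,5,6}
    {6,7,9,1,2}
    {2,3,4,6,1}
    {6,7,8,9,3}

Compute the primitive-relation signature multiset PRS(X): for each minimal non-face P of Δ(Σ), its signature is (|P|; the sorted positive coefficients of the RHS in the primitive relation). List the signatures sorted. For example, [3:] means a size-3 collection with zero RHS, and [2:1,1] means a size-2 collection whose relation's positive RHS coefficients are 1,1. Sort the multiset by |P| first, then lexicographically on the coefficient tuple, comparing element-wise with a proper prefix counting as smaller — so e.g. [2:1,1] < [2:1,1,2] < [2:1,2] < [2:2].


Σ has 9 primitive collections:

  P = {3,5}:  v_{3} + v_{5} = v_{6} — sig = [2:1]
  P = {4,7}:  v_{4} + v_{7} = v_{1} — sig = [2:1]
  P = {5,7}:  v_{5} + v_{7} = v_{1} + v_{6} + v_{9} — sig = [2:1,1,1]
  P = {3,4,9}:  v_{3} + v_{4} + v_{9} = 0 — sig = [3:]
  P = {1,3,9}:  v_{1} + v_{3} + v_{9} = v_{7} — sig = [3:1]
  P = {4,6,9}:  v_{4} + v_{6} + v_{9} = v_{5} — sig = [3:1]
  P = {2,6,7,8}:  v_{2} + v_{6} + v_{7} + v_{8} = 0 — sig = [4:]
  P = {1,2,6,8}:  v_{1} + v_{2} + v_{6} + v_{8} = v_{4} — sig = [4:1]
  P = {1,2,5,8}:  v_{1} + v_{2} + v_{5} + v_{8} = 2·v_{4} + v_{9} — sig = [4:1,2]

so the primitive-relation signature multiset is
    |P|=2: 3 collections, coeffs (1), (1), (1,1,1)
    |P|=3: 3 collections, coeffs (), (1), (1)
    |P|=4: 3 collections, coeffs (), (1), (1,2)


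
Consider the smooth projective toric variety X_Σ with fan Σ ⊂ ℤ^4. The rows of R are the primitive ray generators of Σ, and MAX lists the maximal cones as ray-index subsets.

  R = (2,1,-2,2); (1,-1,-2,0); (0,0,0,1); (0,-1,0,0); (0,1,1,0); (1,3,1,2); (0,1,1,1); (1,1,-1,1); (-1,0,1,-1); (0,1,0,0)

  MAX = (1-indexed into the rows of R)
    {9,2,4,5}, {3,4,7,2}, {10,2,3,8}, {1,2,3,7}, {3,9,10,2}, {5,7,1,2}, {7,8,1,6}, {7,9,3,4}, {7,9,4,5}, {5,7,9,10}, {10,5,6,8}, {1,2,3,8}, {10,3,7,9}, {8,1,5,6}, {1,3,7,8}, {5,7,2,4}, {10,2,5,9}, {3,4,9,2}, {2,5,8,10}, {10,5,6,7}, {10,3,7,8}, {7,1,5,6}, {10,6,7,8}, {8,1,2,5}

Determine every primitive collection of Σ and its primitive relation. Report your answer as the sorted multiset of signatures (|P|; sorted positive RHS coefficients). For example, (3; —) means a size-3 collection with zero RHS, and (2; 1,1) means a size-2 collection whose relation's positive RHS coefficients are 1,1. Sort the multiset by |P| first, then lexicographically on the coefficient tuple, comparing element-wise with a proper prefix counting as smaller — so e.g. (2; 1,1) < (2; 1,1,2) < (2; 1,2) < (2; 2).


Δ(Σ) — 10 vertices, 15 min non-faces:

  {4,10}:  v_{4} + v_{10} = 0  →  sig = (2; —)
  {1,9}:  v_{1} + v_{9} = v_{8}  →  sig = (2; 1)
  {3,5}:  v_{3} + v_{5} = v_{7}  →  sig = (2; 1)
  {8,9}:  v_{8} + v_{9} = v_{10}  →  sig = (2; 1)
  {2,6}:  v_{2} + v_{6} = v_{1} + v_{5}  →  sig = (2; 1,1)
  {4,8}:  v_{4} + v_{8} = v_{2} + v_{7}  →  sig = (2; 1,1)
  {6,9}:  v_{6} + v_{9} = v_{5} + v_{7} + v_{10}  →  sig = (2; 1,1,1)
  {4,6}:  v_{4} + v_{6} = v_{2} + v_{5} + 2·v_{7}  →  sig = (2; 1,1,2)
  {3,6}:  v_{3} + v_{6} = 2·v_{7} + v_{8}  →  sig = (2; 1,2)
  {1,10}:  v_{1} + v_{10} = 2·v_{8}  →  sig = (2; 2)
  {1,4}:  v_{1} + v_{4} = 2·v_{2} + 2·v_{7}  →  sig = (2; 2,2)
  {2,7,9}:  v_{2} + v_{7} + v_{9} = 0  →  sig = (3; —)
  {2,7,8}:  v_{2} + v_{7} + v_{8} = v_{1}  →  sig = (3; 1)
  {2,7,10}:  v_{2} + v_{7} + v_{10} = v_{8}  →  sig = (3; 1)
  {5,7,8}:  v_{5} + v_{7} + v_{8} = v_{6}  →  sig = (3; 1)

Hence PRS(X_Σ) =
    (2; —)
    (2; 1)
    (2; 1)
    (2; 1)
    (2; 1,1)
    (2; 1,1)
    (2; 1,1,1)
    (2; 1,1,2)
    (2; 1,2)
    (2; 2)
    (2; 2,2)
    (3; —)
    (3; 1)
    (3; 1)
    (3; 1)


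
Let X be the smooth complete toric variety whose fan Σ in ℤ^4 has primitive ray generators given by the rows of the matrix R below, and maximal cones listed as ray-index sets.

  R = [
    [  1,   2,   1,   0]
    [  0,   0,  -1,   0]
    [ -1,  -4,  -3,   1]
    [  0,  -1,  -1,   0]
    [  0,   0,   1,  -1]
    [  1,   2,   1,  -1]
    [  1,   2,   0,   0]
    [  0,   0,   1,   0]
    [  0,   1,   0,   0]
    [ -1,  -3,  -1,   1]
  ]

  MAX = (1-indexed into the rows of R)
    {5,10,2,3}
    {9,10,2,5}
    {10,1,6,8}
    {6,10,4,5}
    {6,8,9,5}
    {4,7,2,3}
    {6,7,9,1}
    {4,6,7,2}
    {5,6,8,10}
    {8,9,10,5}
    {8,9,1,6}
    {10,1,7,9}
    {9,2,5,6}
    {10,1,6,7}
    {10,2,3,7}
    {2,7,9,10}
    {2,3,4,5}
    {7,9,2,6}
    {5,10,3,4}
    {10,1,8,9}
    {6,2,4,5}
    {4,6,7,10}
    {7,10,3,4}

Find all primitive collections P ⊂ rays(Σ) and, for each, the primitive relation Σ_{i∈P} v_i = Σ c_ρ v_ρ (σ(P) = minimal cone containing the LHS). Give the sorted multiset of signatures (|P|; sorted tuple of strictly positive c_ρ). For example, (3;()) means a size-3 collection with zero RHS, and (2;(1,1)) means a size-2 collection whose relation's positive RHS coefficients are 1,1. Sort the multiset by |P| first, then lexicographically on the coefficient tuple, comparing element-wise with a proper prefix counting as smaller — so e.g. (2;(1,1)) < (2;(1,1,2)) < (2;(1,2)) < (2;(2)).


Σ has 15 primitive collections:

  P={2,8}:  v_{2} + v_{8} = 0  ⟹  sig = (2;())
  P={1,2}:  v_{1} + v_{2} = v_{7}  ⟹  sig = (2;(1))
  P={4,9}:  v_{4} + v_{9} = v_{2}  ⟹  sig = (2;(1))
  P={5,7}:  v_{5} + v_{7} = v_{6}  ⟹  sig = (2;(1))
  P={7,8}:  v_{7} + v_{8} = v_{1}  ⟹  sig = (2;(1))
  P={1,5}:  v_{1} + v_{5} = v_{6} + v_{8}  ⟹  sig = (2;(1,1))
  P={3,8}:  v_{3} + v_{8} = v_{4} + v_{10}  ⟹  sig = (2;(1,1))
  P={4,8}:  v_{4} + v_{8} = v_{6} + v_{10}  ⟹  sig = (2;(1,1))
  P={1,3}:  v_{1} + v_{3} = v_{4} + v_{7} + v_{10}  ⟹  sig = (2;(1,1,1))
  P={1,4}:  v_{1} + v_{4} = v_{6} + v_{7} + v_{10}  ⟹  sig = (2;(1,1,1))
  P={3,9}:  v_{3} + v_{9} = 2·v_{2} + v_{10}  ⟹  sig = (2;(1,2))
  P={3,6}:  v_{3} + v_{6} = 2·v_{4}  ⟹  sig = (2;(2))
  P={6,9,10}:  v_{6} + v_{9} + v_{10} = 0  ⟹  sig = (3;())
  P={2,4,10}:  v_{2} + v_{4} + v_{10} = v_{3}  ⟹  sig = (3;(1))
  P={2,6,10}:  v_{2} + v_{6} + v_{10} = v_{4}  ⟹  sig = (3;(1))

Hence PRS(X_Σ) =
[(2;()), (2;(1)), (2;(1)), (2;(1)), (2;(1)), (2;(1,1)), (2;(1,1)), (2;(1,1)), (2;(1,1,1)), (2;(1,1,1)), (2;(1,2)), (2;(2)), (3;()), (3;(1)), (3;(1))]


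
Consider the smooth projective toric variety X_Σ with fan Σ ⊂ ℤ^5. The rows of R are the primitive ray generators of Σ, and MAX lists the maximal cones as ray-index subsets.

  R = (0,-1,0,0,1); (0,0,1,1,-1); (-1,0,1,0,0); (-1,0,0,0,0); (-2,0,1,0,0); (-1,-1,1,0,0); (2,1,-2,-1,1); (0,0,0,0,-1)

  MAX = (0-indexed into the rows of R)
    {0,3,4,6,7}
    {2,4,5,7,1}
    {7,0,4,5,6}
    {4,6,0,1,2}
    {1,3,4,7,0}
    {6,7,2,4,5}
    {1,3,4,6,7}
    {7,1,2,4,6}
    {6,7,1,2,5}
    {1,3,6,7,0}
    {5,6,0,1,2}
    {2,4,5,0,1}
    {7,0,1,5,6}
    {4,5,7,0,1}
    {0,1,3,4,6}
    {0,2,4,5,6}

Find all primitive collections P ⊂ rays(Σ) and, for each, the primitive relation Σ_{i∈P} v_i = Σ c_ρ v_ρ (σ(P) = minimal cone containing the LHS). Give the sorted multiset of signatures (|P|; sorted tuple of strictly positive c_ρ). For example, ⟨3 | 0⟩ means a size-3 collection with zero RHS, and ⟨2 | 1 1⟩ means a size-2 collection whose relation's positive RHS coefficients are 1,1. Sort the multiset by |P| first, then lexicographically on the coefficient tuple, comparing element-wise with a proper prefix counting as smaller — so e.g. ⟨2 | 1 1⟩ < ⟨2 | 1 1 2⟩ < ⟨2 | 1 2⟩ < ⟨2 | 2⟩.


Primitive collections (5):

  • {2,3}:  v_{2} + v_{3} = v_{4}  ⟹  sig = ⟨2 | 1⟩
  • {3,5}:  v_{3} + v_{5} = v_{0} + v_{4} + v_{7}  ⟹  sig = ⟨2 | 1 1 1⟩
  • {0,2,7}:  v_{0} + v_{2} + v_{7} = v_{5}  ⟹  sig = ⟨3 | 1⟩
  • {1,4,5,6}:  v_{1} + v_{4} + v_{5} + v_{6} = v_{2}  ⟹  sig = ⟨4 | 1⟩
  • {0,1,4,6,7}:  v_{0} + v_{1} + v_{4} + v_{6} + v_{7} = 0  ⟹  sig = ⟨5 | 0⟩

so the primitive-relation signature multiset is
    ⟨2 | 1⟩
    ⟨2 | 1 1 1⟩
    ⟨3 | 1⟩
    ⟨4 | 1⟩
    ⟨5 | 0⟩
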